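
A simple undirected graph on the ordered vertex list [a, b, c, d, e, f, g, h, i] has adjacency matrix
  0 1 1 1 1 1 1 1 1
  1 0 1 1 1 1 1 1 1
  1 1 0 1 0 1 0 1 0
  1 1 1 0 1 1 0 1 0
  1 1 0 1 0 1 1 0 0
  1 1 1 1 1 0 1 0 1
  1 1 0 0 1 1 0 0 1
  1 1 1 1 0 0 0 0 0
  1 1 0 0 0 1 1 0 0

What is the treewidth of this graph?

4

A width-4 tree decomposition is:
Bags: B1 = {a, b, c, d, h}  B2 = {a, b, c, d, f}  B3 = {a, b, d, e, f}  B4 = {a, b, e, f, g}  B5 = {a, b, f, g, i}
Tree: B1–B2, B2–B3, B3–B4, B4–B5
Each bag holds 5 vertices, so the decomposition has width 4, which upper-bounds the treewidth. On the other hand G contains the 5-clique {a, b, c, d, h}. A clique must lie in a single bag of any decomposition, so no decomposition can have width below 4. The upper and lower bounds meet at 4, so that is the treewidth.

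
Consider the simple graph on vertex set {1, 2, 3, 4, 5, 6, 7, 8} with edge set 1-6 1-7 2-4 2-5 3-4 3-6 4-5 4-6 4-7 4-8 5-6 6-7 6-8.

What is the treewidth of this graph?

2

A width-2 tree decomposition is:
Bags: B1 = {4, 5, 6}  B2 = {4, 6, 7}  B3 = {2, 4, 5}  B4 = {1, 6, 7}  B5 = {3, 4, 6}  B6 = {4, 6, 8}
Tree: B1–B2, B1–B3, B2–B4, B1–B5, B5–B6
The largest bag has 3 vertices, giving width 2; this decomposition certifies tw(G) ≤ 2. Conversely, {1, 6, 7} is a clique of size 3, and the vertices of any clique must share a bag in every tree decomposition; so some bag has ≥ 3 vertices and tw(G) ≥ 2. Combining the bounds, tw(G) = 2.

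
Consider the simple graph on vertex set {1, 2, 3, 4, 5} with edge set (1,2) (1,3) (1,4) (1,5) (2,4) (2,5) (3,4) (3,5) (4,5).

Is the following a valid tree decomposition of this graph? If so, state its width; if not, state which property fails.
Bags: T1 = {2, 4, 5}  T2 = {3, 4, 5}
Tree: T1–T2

A tree decomposition must satisfy three properties: every vertex lies in some bag; for every edge, both endpoints lie together in some bag; and for every vertex, the bags containing it form a connected subtree. Here vertex 1 appears in no bag, so the decomposition is invalid.

No — vertex 1 appears in no bag.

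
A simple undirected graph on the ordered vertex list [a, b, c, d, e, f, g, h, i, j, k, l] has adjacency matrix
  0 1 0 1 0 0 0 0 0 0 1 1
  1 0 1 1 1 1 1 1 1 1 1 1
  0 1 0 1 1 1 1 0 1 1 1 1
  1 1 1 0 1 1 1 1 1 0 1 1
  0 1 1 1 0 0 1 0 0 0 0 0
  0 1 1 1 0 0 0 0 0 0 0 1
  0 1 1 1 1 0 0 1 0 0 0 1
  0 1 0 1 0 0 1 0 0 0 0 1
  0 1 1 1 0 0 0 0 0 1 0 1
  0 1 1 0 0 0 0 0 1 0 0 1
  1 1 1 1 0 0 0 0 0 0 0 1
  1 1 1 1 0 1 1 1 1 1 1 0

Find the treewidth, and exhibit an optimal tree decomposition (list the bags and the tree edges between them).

Treewidth 4.
Bags: B1 = {b, c, d, g, l}  B2 = {b, c, d, e, g}  B3 = {b, c, d, i, l}  B4 = {b, c, d, k, l}  B5 = {b, c, d, f, l}  B6 = {b, c, i, j, l}  B7 = {a, b, d, k, l}  B8 = {b, d, g, h, l}
Tree: B1–B2, B1–B3, B3–B4, B1–B5, B3–B6, B4–B7, B1–B8

The largest bag has 5 vertices, giving width 4; this decomposition certifies tw(G) ≤ 4. Conversely, {b, c, d, e, g} is a clique of size 5, and the vertices of any clique must share a bag in every tree decomposition; so some bag has ≥ 5 vertices and tw(G) ≥ 4. The upper and lower bounds meet at 4, so that is the treewidth.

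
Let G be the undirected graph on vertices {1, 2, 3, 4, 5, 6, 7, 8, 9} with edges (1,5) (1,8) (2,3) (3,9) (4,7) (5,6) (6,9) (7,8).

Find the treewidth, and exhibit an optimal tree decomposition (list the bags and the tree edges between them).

The largest bag has 2 vertices, giving width 1; this decomposition certifies tw(G) ≤ 1. Since G has at least one edge (e.g. 2–3), it is not an edgeless graph, so tw(G) ≥ 1. Hence tw(G) = 1 exactly.

Treewidth 1.
One optimal decomposition is:
Bags: B1 = {2, 3}  B2 = {3, 9}  B3 = {6, 9}  B4 = {5, 6}  B5 = {1, 5}  B6 = {1, 8}  B7 = {7, 8}  B8 = {4, 7}
Tree: B1–B2, B2–B3, B3–B4, B4–B5, B5–B6, B6–B7, B7–B8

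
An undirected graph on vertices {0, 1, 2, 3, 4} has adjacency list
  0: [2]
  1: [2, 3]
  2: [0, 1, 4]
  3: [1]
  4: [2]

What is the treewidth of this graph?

1

A width-1 tree decomposition is:
Bags: B1 = {1, 2}  B2 = {1, 3}  B3 = {0, 2}  B4 = {2, 4}
Tree: B1–B2, B1–B3, B1–B4
The largest bag has 2 vertices, giving width 1; this decomposition certifies tw(G) ≤ 1. G has an edge, so its treewidth is at least 1. Therefore the treewidth is 1.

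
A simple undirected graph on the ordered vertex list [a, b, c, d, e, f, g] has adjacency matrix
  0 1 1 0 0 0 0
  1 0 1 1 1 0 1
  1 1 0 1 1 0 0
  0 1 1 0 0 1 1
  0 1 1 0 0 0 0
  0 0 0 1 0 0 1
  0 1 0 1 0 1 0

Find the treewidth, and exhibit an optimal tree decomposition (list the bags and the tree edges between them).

Treewidth 2.
Bags: B1 = {b, c, e}  B2 = {b, c, d}  B3 = {b, d, g}  B4 = {a, b, c}  B5 = {d, f, g}
Tree: B1–B2, B2–B3, B2–B4, B3–B5

Every bag has size at most 3, so the width is 3 − 1 = 2 and tw(G) ≤ 2. For the lower bound, the 3 vertices {d, f, g} are pairwise adjacent, and any tree decomposition puts a clique entirely inside one bag — forcing width ≥ 2. The upper and lower bounds meet at 2, so that is the treewidth.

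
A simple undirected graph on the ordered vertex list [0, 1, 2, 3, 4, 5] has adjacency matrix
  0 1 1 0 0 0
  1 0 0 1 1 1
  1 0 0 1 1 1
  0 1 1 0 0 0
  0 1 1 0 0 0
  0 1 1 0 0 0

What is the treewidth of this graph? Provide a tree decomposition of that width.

Every bag has size at most 3, so the width is 3 − 1 = 2 and tw(G) ≤ 2. The edges 2–3–1–5–2 form a cycle, so G is not a tree and its treewidth is at least 2. Therefore the treewidth is 2.

Treewidth 2.
Bags: B1 = {1, 2, 3}  B2 = {1, 2, 5}  B3 = {1, 2, 4}  B4 = {0, 1, 2}
Tree: B1–B2, B2–B3, B3–B4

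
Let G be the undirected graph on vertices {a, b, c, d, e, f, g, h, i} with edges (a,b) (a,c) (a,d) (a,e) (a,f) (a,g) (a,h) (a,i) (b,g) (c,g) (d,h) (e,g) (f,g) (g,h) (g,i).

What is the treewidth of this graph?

A width-2 tree decomposition is:
Bags: B1 = {a, b, g}  B2 = {a, g, h}  B3 = {a, d, h}  B4 = {a, g, i}  B5 = {a, f, g}  B6 = {a, e, g}  B7 = {a, c, g}
Tree: B1–B2, B2–B3, B1–B4, B2–B5, B1–B6, B6–B7
Every bag has size at most 3, so the width is 3 − 1 = 2 and tw(G) ≤ 2. For the lower bound, the 3 vertices {a, d, h} are pairwise adjacent, and any tree decomposition puts a clique entirely inside one bag — forcing width ≥ 2. Combining the bounds, tw(G) = 2.

2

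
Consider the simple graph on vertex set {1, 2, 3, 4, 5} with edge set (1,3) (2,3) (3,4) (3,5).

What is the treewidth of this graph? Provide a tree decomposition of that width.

Treewidth 1.
One such decomposition:
Bags: B1 = {1, 3}  B2 = {3, 5}  B3 = {3, 4}  B4 = {2, 3}
Tree: B1–B2, B2–B3, B3–B4

The largest bag has 2 vertices, giving width 1; this decomposition certifies tw(G) ≤ 1. Any graph with an edge has treewidth ≥ 1, and G has the edge 3–1. Combining the bounds, tw(G) = 1.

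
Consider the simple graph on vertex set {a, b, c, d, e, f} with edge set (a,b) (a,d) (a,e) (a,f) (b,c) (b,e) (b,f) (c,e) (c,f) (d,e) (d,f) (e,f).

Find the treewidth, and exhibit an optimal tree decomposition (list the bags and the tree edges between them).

The largest bag has 4 vertices, giving width 3; this decomposition certifies tw(G) ≤ 3. On the other hand G contains the 4-clique {b, c, e, f}. A clique must lie in a single bag of any decomposition, so no decomposition can have width below 3. Therefore the treewidth is 3.

Treewidth 3.
One optimal decomposition is:
Bags: B1 = {a, b, e, f}  B2 = {a, d, e, f}  B3 = {b, c, e, f}
Tree: B1–B2, B1–B3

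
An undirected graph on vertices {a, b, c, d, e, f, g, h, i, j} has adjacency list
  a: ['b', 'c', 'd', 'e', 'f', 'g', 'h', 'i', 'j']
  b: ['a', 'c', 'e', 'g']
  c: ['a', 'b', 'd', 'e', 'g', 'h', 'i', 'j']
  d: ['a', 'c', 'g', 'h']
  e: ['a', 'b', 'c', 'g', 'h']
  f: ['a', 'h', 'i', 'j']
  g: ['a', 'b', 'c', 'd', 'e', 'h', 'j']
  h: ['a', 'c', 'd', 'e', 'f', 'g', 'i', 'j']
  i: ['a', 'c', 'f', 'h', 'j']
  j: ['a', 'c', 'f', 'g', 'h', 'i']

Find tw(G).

A width-4 tree decomposition is:
Bags: B1 = {a, c, h, i, j}  B2 = {a, f, h, i, j}  B3 = {a, c, g, h, j}  B4 = {a, c, d, g, h}  B5 = {a, c, e, g, h}  B6 = {a, b, c, e, g}
Tree: B1–B2, B1–B3, B3–B4, B4–B5, B5–B6
The largest bag has 5 vertices, giving width 4; this decomposition certifies tw(G) ≤ 4. For the lower bound, the 5 vertices {a, c, d, g, h} are pairwise adjacent, and any tree decomposition puts a clique entirely inside one bag — forcing width ≥ 4. Hence tw(G) = 4 exactly.

4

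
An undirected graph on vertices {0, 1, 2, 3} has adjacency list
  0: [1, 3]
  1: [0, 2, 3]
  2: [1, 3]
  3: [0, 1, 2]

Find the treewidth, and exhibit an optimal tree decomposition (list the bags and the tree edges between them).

The largest bag has 3 vertices, giving width 2; this decomposition certifies tw(G) ≤ 2. For the lower bound, the 3 vertices {0, 1, 3} are pairwise adjacent, and any tree decomposition puts a clique entirely inside one bag — forcing width ≥ 2. The upper and lower bounds meet at 2, so that is the treewidth.

Treewidth 2.
One such decomposition:
Bags: B1 = {0, 1, 3}  B2 = {1, 2, 3}
Tree: B1–B2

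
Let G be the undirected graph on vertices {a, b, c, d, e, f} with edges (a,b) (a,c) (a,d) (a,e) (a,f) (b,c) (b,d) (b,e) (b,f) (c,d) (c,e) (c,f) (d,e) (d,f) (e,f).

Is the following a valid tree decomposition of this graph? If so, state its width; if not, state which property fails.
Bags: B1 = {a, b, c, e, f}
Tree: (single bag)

A tree decomposition must satisfy three properties: every vertex lies in some bag; for every edge, both endpoints lie together in some bag; and for every vertex, the bags containing it form a connected subtree. Here vertex d appears in no bag, so the decomposition is invalid.

No — vertex d appears in no bag.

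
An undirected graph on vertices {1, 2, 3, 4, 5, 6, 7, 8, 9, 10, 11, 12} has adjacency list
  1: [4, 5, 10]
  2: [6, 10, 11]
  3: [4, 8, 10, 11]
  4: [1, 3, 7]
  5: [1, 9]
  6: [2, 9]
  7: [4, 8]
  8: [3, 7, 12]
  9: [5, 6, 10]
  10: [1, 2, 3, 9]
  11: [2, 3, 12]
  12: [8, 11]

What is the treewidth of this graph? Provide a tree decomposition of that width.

The largest bag has 4 vertices, giving width 3; this decomposition certifies tw(G) ≤ 3. For the lower bound: the 4 vertex sets {7,8,12}, {11}, {3}, {1,2,4,10} are disjoint, each induces a connected subgraph, and every pair is joined by at least one edge of G. Contracting each set to a single vertex therefore yields K_{4} as a minor, and since treewidth is minor-monotone, tw(G) ≥ tw(K_{4}) = 3. Therefore the treewidth is 3.

Treewidth 3.
One such decomposition:
Bags: B1 = {7, 8, 11, 12}  B2 = {3, 7, 8, 11}  B3 = {3, 4, 7, 11}  B4 = {2, 3, 4, 11}  B5 = {2, 3, 4, 10}  B6 = {1, 2, 4, 10}  B7 = {1, 2, 6, 10}  B8 = {1, 6, 9, 10}  B9 = {1, 5, 6, 9}
Tree: B1–B2, B2–B3, B3–B4, B4–B5, B5–B6, B6–B7, B7–B8, B8–B9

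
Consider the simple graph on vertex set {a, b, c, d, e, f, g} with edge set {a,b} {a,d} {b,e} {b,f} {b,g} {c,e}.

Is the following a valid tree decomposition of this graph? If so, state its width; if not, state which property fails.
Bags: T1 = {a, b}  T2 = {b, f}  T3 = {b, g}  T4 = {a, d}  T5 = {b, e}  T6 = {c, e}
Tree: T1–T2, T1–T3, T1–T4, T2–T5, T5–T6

Yes; width 1.

Vertex coverage: the bags together contain {a, b, c, d, e, f, g}, the full vertex set. Edge coverage: each edge of G has both endpoints in at least one bag. Running intersection: for every vertex, the bags containing it form a connected subtree. All three properties hold, so this is a valid tree decomposition of width max|bag| − 1 = 1, and hence tw(G) ≤ 1.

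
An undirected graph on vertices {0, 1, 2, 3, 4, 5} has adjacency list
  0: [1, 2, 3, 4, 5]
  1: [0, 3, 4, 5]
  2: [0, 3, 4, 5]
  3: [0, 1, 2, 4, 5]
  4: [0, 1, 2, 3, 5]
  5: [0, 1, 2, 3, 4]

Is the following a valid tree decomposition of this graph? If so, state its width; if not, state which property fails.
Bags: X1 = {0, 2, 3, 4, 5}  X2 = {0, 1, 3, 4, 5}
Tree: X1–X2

Checking the three conditions: (i) the bags cover all of {0, 1, 2, 3, 4, 5}; (ii) for each edge, some bag contains both endpoints; (iii) the bags containing any fixed vertex form a subtree. All hold, so the decomposition is valid with width 5 − 1 = 4.

Yes; width 4.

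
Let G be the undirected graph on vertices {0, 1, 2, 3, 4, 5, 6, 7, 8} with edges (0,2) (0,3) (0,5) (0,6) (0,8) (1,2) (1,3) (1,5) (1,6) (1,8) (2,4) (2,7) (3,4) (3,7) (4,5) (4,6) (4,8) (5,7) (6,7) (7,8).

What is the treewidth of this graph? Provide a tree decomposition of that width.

The largest bag has 5 vertices, giving width 4; this decomposition certifies tw(G) ≤ 4. For the lower bound: the 5 vertex sets {0,2}, {1,3}, {4,5}, {7}, {8} are disjoint, each induces a connected subgraph, and every pair is joined by at least one edge of G. Contracting each set to a single vertex therefore yields K_{5} as a minor, and since treewidth is minor-monotone, tw(G) ≥ tw(K_{5}) = 4. Therefore the treewidth is 4.

Treewidth 4.
One optimal decomposition is:
Bags: B1 = {0, 1, 2, 4, 7}  B2 = {0, 1, 3, 4, 7}  B3 = {0, 1, 4, 5, 7}  B4 = {0, 1, 4, 7, 8}  B5 = {0, 1, 4, 6, 7}
Tree: B1–B2, B2–B3, B3–B4, B4–B5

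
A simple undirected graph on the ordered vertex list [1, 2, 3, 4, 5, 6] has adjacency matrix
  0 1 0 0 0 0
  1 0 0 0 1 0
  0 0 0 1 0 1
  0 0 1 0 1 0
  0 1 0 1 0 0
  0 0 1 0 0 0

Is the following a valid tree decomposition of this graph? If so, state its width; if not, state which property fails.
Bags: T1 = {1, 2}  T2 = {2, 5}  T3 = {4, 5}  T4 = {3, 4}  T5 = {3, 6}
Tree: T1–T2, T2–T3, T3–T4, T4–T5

Yes; width 1.

Vertex coverage: the bags together contain {1, 2, 3, 4, 5, 6}, the full vertex set. Edge coverage: each edge of G has both endpoints in at least one bag. Running intersection: for every vertex, the bags containing it form a connected subtree. All three properties hold, so this is a valid tree decomposition of width max|bag| − 1 = 1, and hence tw(G) ≤ 1.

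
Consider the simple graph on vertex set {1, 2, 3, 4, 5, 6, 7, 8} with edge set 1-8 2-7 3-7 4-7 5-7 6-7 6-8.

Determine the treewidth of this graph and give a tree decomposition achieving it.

Treewidth 1.
One optimal decomposition is:
Bags: B1 = {6, 7}  B2 = {2, 7}  B3 = {4, 7}  B4 = {6, 8}  B5 = {1, 8}  B6 = {5, 7}  B7 = {3, 7}
Tree: B1–B2, B2–B3, B1–B4, B4–B5, B1–B6, B1–B7

Every bag has size at most 2, so the width is 2 − 1 = 1 and tw(G) ≤ 1. G has an edge, so its treewidth is at least 1. Hence tw(G) = 1 exactly.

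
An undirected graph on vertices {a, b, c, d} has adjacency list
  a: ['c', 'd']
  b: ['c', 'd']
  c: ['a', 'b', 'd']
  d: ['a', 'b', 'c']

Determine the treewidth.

2

A width-2 tree decomposition is:
Bags: B1 = {a, c, d}  B2 = {b, c, d}
Tree: B1–B2
Every bag has size at most 3, so the width is 3 − 1 = 2 and tw(G) ≤ 2. On the other hand G contains the 3-clique {a, c, d}. A clique must lie in a single bag of any decomposition, so no decomposition can have width below 2. The upper and lower bounds meet at 2, so that is the treewidth.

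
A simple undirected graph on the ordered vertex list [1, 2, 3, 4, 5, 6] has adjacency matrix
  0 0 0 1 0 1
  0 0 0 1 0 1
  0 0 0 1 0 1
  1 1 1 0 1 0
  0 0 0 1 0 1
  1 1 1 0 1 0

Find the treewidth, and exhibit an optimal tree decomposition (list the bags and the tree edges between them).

Each bag holds 3 vertices, so the decomposition has width 2, which upper-bounds the treewidth. For the lower bound, G contains the cycle 2–4–1–6–2, so G is not a forest; only forests have treewidth ≤ 1, hence tw(G) ≥ 2. The upper and lower bounds meet at 2, so that is the treewidth.

Treewidth 2.
One such decomposition:
Bags: B1 = {2, 4, 6}  B2 = {1, 4, 6}  B3 = {3, 4, 6}  B4 = {4, 5, 6}
Tree: B1–B2, B2–B3, B3–B4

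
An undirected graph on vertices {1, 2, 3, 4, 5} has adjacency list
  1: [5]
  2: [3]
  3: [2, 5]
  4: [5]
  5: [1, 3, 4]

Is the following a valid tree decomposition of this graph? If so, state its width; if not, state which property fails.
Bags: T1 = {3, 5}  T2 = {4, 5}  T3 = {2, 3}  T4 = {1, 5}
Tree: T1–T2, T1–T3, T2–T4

Every vertex of G appears in some bag (union = {1, 2, 3, 4, 5}); every edge is covered by a bag; and for each vertex v the set of bags containing v is connected in the bag tree. The decomposition is therefore valid. The largest bag has 2 vertices, so the width is 1.

Yes; width 1.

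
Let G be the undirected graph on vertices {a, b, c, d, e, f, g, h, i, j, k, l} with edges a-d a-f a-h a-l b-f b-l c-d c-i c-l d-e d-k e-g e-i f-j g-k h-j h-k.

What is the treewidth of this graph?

3

A width-3 tree decomposition is:
Bags: B1 = {e, g, i, k}  B2 = {d, e, i, k}  B3 = {c, d, i, k}  B4 = {c, d, h, k}  B5 = {a, c, d, h}  B6 = {a, c, h, l}  B7 = {a, h, j, l}  B8 = {a, f, j, l}  B9 = {b, f, j, l}
Tree: B1–B2, B2–B3, B3–B4, B4–B5, B5–B6, B6–B7, B7–B8, B8–B9
Each bag holds 4 vertices, so the decomposition has width 3, which upper-bounds the treewidth. For the lower bound: the 4 vertex sets {e,g,i}, {k}, {d}, {a,c,h,l} are disjoint, each induces a connected subgraph, and every pair is joined by at least one edge of G. Contracting each set to a single vertex therefore yields K_{4} as a minor, and since treewidth is minor-monotone, tw(G) ≥ tw(K_{4}) = 3. Combining the bounds, tw(G) = 3.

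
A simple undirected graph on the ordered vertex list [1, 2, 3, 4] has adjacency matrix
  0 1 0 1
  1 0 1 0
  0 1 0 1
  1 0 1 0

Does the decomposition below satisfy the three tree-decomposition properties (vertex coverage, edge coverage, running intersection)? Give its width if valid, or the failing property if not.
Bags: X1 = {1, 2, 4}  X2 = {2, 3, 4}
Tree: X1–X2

Yes; width 2.

Checking the three conditions: (i) the bags cover all of {1, 2, 3, 4}; (ii) for each edge, some bag contains both endpoints; (iii) the bags containing any fixed vertex form a subtree. All hold, so the decomposition is valid with width 3 − 1 = 2.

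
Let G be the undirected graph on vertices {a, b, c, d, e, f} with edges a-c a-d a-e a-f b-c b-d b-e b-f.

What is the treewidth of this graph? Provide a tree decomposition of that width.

The largest bag has 3 vertices, giving width 2; this decomposition certifies tw(G) ≤ 2. Since d–a–c–b–d is a cycle in G, G is not acyclic. Forests are exactly the graphs of treewidth ≤ 1, so tw(G) ≥ 2. Hence tw(G) = 2 exactly.

Treewidth 2.
One optimal decomposition is:
Bags: B1 = {a, b, d}  B2 = {a, b, c}  B3 = {a, b, f}  B4 = {a, b, e}
Tree: B1–B2, B2–B3, B3–B4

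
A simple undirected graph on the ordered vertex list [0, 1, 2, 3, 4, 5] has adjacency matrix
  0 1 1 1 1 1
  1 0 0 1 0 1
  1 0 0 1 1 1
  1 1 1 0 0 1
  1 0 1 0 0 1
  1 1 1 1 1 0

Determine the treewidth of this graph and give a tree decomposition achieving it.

The largest bag has 4 vertices, giving width 3; this decomposition certifies tw(G) ≤ 3. On the other hand G contains the 4-clique {0, 1, 3, 5}. A clique must lie in a single bag of any decomposition, so no decomposition can have width below 3. Combining the bounds, tw(G) = 3.

Treewidth 3.
Bags: B1 = {0, 2, 4, 5}  B2 = {0, 2, 3, 5}  B3 = {0, 1, 3, 5}
Tree: B1–B2, B2–B3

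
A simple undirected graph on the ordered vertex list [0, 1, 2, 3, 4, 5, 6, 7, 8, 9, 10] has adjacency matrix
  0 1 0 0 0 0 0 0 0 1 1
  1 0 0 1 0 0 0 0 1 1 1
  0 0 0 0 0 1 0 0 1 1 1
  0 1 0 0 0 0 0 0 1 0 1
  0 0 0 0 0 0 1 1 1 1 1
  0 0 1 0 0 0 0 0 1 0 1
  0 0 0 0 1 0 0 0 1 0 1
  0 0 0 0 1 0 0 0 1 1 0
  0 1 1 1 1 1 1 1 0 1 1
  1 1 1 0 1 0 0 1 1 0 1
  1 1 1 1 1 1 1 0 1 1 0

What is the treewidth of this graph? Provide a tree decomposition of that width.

Treewidth 3.
Bags: B1 = {4, 8, 9, 10}  B2 = {1, 8, 9, 10}  B3 = {2, 8, 9, 10}  B4 = {2, 5, 8, 10}  B5 = {0, 1, 9, 10}  B6 = {4, 7, 8, 9}  B7 = {1, 3, 8, 10}  B8 = {4, 6, 8, 10}
Tree: B1–B2, B2–B3, B3–B4, B2–B5, B1–B6, B2–B7, B1–B8

Each bag holds 4 vertices, so the decomposition has width 3, which upper-bounds the treewidth. On the other hand G contains the 4-clique {0, 1, 9, 10}. A clique must lie in a single bag of any decomposition, so no decomposition can have width below 3. The upper and lower bounds meet at 3, so that is the treewidth.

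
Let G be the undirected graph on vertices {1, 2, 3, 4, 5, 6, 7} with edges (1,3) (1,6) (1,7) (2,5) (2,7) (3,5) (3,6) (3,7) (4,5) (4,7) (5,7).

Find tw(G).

2

A width-2 tree decomposition is:
Bags: B1 = {1, 3, 7}  B2 = {1, 3, 6}  B3 = {3, 5, 7}  B4 = {4, 5, 7}  B5 = {2, 5, 7}
Tree: B1–B2, B1–B3, B3–B4, B4–B5
The largest bag has 3 vertices, giving width 2; this decomposition certifies tw(G) ≤ 2. On the other hand G contains the 3-clique {1, 3, 6}. A clique must lie in a single bag of any decomposition, so no decomposition can have width below 2. The upper and lower bounds meet at 2, so that is the treewidth.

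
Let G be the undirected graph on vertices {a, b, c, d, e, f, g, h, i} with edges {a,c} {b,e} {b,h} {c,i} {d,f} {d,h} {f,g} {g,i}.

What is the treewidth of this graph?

A width-1 tree decomposition is:
Bags: B1 = {b, e}  B2 = {b, h}  B3 = {d, h}  B4 = {d, f}  B5 = {f, g}  B6 = {g, i}  B7 = {c, i}  B8 = {a, c}
Tree: B1–B2, B2–B3, B3–B4, B4–B5, B5–B6, B6–B7, B7–B8
The largest bag has 2 vertices, giving width 1; this decomposition certifies tw(G) ≤ 1. Since G has at least one edge (e.g. e–b), it is not an edgeless graph, so tw(G) ≥ 1. Therefore the treewidth is 1.

1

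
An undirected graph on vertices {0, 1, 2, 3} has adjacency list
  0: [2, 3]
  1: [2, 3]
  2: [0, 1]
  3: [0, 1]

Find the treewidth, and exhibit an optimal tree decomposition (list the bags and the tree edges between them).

Each bag holds 3 vertices, so the decomposition has width 2, which upper-bounds the treewidth. For the lower bound, G contains the cycle 0–2–1–3–0, so G is not a forest; only forests have treewidth ≤ 1, hence tw(G) ≥ 2. Combining the bounds, tw(G) = 2.

Treewidth 2.
One optimal decomposition is:
Bags: B1 = {0, 1, 2}  B2 = {0, 1, 3}
Tree: B1–B2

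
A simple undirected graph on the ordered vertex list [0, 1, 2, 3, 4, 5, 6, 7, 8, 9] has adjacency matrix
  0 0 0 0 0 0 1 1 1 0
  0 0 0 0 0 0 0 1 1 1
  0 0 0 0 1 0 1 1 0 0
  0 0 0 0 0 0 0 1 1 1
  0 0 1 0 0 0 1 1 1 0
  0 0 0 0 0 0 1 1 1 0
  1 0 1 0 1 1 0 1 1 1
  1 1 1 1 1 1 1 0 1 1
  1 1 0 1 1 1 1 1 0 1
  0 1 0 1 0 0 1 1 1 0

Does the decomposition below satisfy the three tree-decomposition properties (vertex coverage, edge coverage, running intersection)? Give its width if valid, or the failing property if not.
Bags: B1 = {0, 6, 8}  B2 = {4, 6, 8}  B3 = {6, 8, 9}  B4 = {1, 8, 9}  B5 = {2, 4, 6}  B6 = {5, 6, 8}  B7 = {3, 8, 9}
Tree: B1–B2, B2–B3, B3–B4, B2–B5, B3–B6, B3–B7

A tree decomposition must satisfy three properties: every vertex lies in some bag; for every edge, both endpoints lie together in some bag; and for every vertex, the bags containing it form a connected subtree. Here vertex 7 appears in no bag, so the decomposition is invalid.

No — vertex 7 appears in no bag.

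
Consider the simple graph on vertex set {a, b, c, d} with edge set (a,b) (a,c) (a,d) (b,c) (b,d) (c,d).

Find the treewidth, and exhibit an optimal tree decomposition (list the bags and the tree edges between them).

A single bag containing all 4 vertices is trivially a valid decomposition of width 3. On the other hand G contains the 4-clique {a, b, c, d}. A clique must lie in a single bag of any decomposition, so no decomposition can have width below 3. Therefore the treewidth is 3.

Treewidth 3.
One such decomposition:
Bags: B1 = {a, b, c, d}
Tree: (single bag)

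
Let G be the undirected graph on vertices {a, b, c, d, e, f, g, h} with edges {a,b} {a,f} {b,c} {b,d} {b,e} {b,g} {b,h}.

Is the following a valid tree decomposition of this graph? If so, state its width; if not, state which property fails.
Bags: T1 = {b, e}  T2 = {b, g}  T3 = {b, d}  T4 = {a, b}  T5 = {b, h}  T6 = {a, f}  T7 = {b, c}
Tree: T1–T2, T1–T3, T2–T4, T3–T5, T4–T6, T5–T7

Yes; width 1.

Vertex coverage: the bags together contain {a, b, c, d, e, f, g, h}, the full vertex set. Edge coverage: each edge of G has both endpoints in at least one bag. Running intersection: for every vertex, the bags containing it form a connected subtree. All three properties hold, so this is a valid tree decomposition of width max|bag| − 1 = 1, and hence tw(G) ≤ 1.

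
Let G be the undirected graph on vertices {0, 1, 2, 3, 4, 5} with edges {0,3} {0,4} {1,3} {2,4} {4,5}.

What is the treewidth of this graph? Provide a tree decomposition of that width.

Each bag holds 2 vertices, so the decomposition has width 1, which upper-bounds the treewidth. Since G has at least one edge (e.g. 5–4), it is not an edgeless graph, so tw(G) ≥ 1. The upper and lower bounds meet at 1, so that is the treewidth.

Treewidth 1.
One such decomposition:
Bags: B1 = {4, 5}  B2 = {0, 4}  B3 = {0, 3}  B4 = {1, 3}  B5 = {2, 4}
Tree: B1–B2, B2–B3, B3–B4, B2–B5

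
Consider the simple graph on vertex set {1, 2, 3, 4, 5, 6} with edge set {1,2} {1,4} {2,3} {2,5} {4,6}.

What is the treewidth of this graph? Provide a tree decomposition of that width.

Treewidth 1.
One such decomposition:
Bags: B1 = {1, 2}  B2 = {2, 5}  B3 = {1, 4}  B4 = {4, 6}  B5 = {2, 3}
Tree: B1–B2, B1–B3, B3–B4, B2–B5

Each bag holds 2 vertices, so the decomposition has width 1, which upper-bounds the treewidth. Any graph with an edge has treewidth ≥ 1, and G has the edge 2–1. Combining the bounds, tw(G) = 1.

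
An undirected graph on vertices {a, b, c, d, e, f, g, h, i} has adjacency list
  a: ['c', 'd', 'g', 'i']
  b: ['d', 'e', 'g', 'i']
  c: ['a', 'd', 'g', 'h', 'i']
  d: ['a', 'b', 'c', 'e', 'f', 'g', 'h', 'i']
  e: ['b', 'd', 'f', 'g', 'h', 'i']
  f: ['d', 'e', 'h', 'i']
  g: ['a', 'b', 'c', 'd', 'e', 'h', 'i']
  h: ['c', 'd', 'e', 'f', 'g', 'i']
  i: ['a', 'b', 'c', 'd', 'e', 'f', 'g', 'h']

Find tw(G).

4

A width-4 tree decomposition is:
Bags: B1 = {c, d, g, h, i}  B2 = {a, c, d, g, i}  B3 = {d, e, g, h, i}  B4 = {d, e, f, h, i}  B5 = {b, d, e, g, i}
Tree: B1–B2, B1–B3, B3–B4, B3–B5
Every bag has size at most 5, so the width is 5 − 1 = 4 and tw(G) ≤ 4. For the lower bound, the 5 vertices {d, e, g, h, i} are pairwise adjacent, and any tree decomposition puts a clique entirely inside one bag — forcing width ≥ 4. Hence tw(G) = 4 exactly.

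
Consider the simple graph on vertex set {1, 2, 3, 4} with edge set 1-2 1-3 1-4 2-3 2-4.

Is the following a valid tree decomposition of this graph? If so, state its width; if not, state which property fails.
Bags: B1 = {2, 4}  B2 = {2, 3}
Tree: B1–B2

No — vertex 1 appears in no bag.

A tree decomposition must satisfy three properties: every vertex lies in some bag; for every edge, both endpoints lie together in some bag; and for every vertex, the bags containing it form a connected subtree. Here vertex 1 appears in no bag, so the decomposition is invalid.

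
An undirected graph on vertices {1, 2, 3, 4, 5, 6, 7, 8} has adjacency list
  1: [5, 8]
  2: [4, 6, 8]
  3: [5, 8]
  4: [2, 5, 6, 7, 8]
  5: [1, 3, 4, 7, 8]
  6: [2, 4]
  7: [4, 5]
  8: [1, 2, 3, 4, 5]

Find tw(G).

2

A width-2 tree decomposition is:
Bags: B1 = {4, 5, 8}  B2 = {2, 4, 8}  B3 = {3, 5, 8}  B4 = {1, 5, 8}  B5 = {4, 5, 7}  B6 = {2, 4, 6}
Tree: B1–B2, B1–B3, B1–B4, B1–B5, B2–B6
Each bag holds 3 vertices, so the decomposition has width 2, which upper-bounds the treewidth. Conversely, {1, 5, 8} is a clique of size 3, and the vertices of any clique must share a bag in every tree decomposition; so some bag has ≥ 3 vertices and tw(G) ≥ 2. Combining the bounds, tw(G) = 2.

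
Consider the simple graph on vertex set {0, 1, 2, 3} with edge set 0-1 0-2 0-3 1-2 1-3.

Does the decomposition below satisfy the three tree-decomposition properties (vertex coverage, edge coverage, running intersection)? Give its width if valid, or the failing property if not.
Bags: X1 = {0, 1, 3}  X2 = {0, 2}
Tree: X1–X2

A tree decomposition must satisfy three properties: every vertex lies in some bag; for every edge, both endpoints lie together in some bag; and for every vertex, the bags containing it form a connected subtree. Here edge (1,2) lies in no bag, so the decomposition is invalid.

No — edge (1,2) lies in no bag.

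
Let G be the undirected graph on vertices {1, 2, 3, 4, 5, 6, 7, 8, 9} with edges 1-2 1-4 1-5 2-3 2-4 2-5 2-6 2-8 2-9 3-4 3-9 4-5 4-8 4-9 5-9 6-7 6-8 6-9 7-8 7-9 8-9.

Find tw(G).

3

A width-3 tree decomposition is:
Bags: B1 = {2, 6, 8, 9}  B2 = {2, 4, 8, 9}  B3 = {2, 4, 5, 9}  B4 = {1, 2, 4, 5}  B5 = {6, 7, 8, 9}  B6 = {2, 3, 4, 9}
Tree: B1–B2, B2–B3, B3–B4, B1–B5, B3–B6
Every bag has size at most 4, so the width is 4 − 1 = 3 and tw(G) ≤ 3. For the lower bound, the 4 vertices {1, 2, 4, 5} are pairwise adjacent, and any tree decomposition puts a clique entirely inside one bag — forcing width ≥ 3. The upper and lower bounds meet at 3, so that is the treewidth.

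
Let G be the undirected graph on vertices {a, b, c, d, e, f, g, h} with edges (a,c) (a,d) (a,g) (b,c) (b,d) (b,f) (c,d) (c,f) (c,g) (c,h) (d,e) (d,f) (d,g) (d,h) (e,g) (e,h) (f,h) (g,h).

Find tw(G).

3

A width-3 tree decomposition is:
Bags: B1 = {b, c, d, f}  B2 = {c, d, f, h}  B3 = {c, d, g, h}  B4 = {a, c, d, g}  B5 = {d, e, g, h}
Tree: B1–B2, B2–B3, B3–B4, B3–B5
Each bag holds 4 vertices, so the decomposition has width 3, which upper-bounds the treewidth. On the other hand G contains the 4-clique {d, e, g, h}. A clique must lie in a single bag of any decomposition, so no decomposition can have width below 3. Therefore the treewidth is 3.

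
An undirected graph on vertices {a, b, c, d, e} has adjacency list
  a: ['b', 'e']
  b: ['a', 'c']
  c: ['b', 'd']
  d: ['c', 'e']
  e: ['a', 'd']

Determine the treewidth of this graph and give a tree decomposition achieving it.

Every bag has size at most 3, so the width is 3 − 1 = 2 and tw(G) ≤ 2. Since c–d–e–a–b–c is a cycle in G, G is not acyclic. Forests are exactly the graphs of treewidth ≤ 1, so tw(G) ≥ 2. Hence tw(G) = 2 exactly.

Treewidth 2.
One optimal decomposition is:
Bags: B1 = {c, d, e}  B2 = {a, c, e}  B3 = {a, b, c}
Tree: B1–B2, B2–B3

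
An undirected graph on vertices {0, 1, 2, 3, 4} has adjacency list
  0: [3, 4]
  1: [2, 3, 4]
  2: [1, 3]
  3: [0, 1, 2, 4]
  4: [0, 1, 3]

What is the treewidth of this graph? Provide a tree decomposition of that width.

The largest bag has 3 vertices, giving width 2; this decomposition certifies tw(G) ≤ 2. On the other hand G contains the 3-clique {0, 3, 4}. A clique must lie in a single bag of any decomposition, so no decomposition can have width below 2. Combining the bounds, tw(G) = 2.

Treewidth 2.
One such decomposition:
Bags: B1 = {1, 3, 4}  B2 = {0, 3, 4}  B3 = {1, 2, 3}
Tree: B1–B2, B1–B3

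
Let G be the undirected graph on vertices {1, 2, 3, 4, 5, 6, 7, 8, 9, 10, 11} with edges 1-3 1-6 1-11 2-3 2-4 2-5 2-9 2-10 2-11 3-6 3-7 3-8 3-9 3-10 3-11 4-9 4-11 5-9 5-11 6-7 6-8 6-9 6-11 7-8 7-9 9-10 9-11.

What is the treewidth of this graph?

A width-3 tree decomposition is:
Bags: B1 = {2, 3, 9, 11}  B2 = {3, 6, 9, 11}  B3 = {3, 6, 7, 9}  B4 = {2, 5, 9, 11}  B5 = {1, 3, 6, 11}  B6 = {2, 4, 9, 11}  B7 = {2, 3, 9, 10}  B8 = {3, 6, 7, 8}
Tree: B1–B2, B2–B3, B1–B4, B2–B5, B4–B6, B1–B7, B3–B8
Every bag has size at most 4, so the width is 4 − 1 = 3 and tw(G) ≤ 3. On the other hand G contains the 4-clique {2, 3, 9, 10}. A clique must lie in a single bag of any decomposition, so no decomposition can have width below 3. Combining the bounds, tw(G) = 3.

3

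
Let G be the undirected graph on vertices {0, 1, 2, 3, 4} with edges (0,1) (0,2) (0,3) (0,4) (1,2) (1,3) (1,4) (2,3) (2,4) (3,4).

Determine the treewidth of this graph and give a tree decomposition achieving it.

A single bag containing all 5 vertices is trivially a valid decomposition of width 4. For the lower bound, the 5 vertices {0, 1, 2, 3, 4} are pairwise adjacent, and any tree decomposition puts a clique entirely inside one bag — forcing width ≥ 4. Therefore the treewidth is 4.

Treewidth 4.
One such decomposition:
Bags: B1 = {0, 1, 2, 3, 4}
Tree: (single bag)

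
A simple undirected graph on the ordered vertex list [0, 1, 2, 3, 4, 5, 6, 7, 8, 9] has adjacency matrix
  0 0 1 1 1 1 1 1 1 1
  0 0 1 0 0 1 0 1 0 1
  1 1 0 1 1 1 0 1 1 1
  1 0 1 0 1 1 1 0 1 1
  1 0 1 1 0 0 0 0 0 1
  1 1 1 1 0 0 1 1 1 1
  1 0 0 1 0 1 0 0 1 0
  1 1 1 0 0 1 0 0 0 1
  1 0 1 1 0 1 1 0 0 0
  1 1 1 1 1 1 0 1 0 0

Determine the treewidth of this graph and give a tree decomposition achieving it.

Treewidth 4.
One such decomposition:
Bags: B1 = {0, 2, 3, 5, 9}  B2 = {0, 2, 3, 5, 8}  B3 = {0, 2, 5, 7, 9}  B4 = {0, 2, 3, 4, 9}  B5 = {0, 3, 5, 6, 8}  B6 = {1, 2, 5, 7, 9}
Tree: B1–B2, B1–B3, B1–B4, B2–B5, B3–B6

The largest bag has 5 vertices, giving width 4; this decomposition certifies tw(G) ≤ 4. For the lower bound, the 5 vertices {0, 2, 3, 5, 8} are pairwise adjacent, and any tree decomposition puts a clique entirely inside one bag — forcing width ≥ 4. Hence tw(G) = 4 exactly.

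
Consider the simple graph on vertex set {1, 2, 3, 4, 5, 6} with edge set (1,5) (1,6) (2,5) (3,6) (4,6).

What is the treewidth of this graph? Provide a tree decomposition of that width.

Treewidth 1.
One optimal decomposition is:
Bags: B1 = {1, 6}  B2 = {3, 6}  B3 = {1, 5}  B4 = {2, 5}  B5 = {4, 6}
Tree: B1–B2, B1–B3, B3–B4, B1–B5

The largest bag has 2 vertices, giving width 1; this decomposition certifies tw(G) ≤ 1. Any graph with an edge has treewidth ≥ 1, and G has the edge 6–1. Therefore the treewidth is 1.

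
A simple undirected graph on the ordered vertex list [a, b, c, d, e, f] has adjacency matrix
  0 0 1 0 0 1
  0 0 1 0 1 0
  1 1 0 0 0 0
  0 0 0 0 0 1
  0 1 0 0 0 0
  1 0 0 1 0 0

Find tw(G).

1

A width-1 tree decomposition is:
Bags: B1 = {b, e}  B2 = {b, c}  B3 = {a, c}  B4 = {a, f}  B5 = {d, f}
Tree: B1–B2, B2–B3, B3–B4, B4–B5
Each bag holds 2 vertices, so the decomposition has width 1, which upper-bounds the treewidth. Any graph with an edge has treewidth ≥ 1, and G has the edge e–b. The upper and lower bounds meet at 1, so that is the treewidth.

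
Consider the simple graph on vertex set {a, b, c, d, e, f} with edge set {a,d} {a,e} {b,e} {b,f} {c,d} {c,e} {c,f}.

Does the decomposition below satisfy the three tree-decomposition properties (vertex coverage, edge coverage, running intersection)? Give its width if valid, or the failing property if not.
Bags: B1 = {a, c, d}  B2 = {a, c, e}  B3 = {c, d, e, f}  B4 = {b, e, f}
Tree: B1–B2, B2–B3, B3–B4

No — bags containing vertex d are not connected in the tree.

A tree decomposition must satisfy three properties: every vertex lies in some bag; for every edge, both endpoints lie together in some bag; and for every vertex, the bags containing it form a connected subtree. Here bags containing vertex d are not connected in the tree, so the decomposition is invalid.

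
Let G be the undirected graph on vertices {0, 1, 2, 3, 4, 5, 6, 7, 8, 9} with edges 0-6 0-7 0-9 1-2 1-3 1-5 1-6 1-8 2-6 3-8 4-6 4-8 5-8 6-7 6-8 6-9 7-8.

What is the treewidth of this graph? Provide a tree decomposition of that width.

The largest bag has 3 vertices, giving width 2; this decomposition certifies tw(G) ≤ 2. Conversely, {1, 3, 8} is a clique of size 3, and the vertices of any clique must share a bag in every tree decomposition; so some bag has ≥ 3 vertices and tw(G) ≥ 2. Therefore the treewidth is 2.

Treewidth 2.
One optimal decomposition is:
Bags: B1 = {1, 6, 8}  B2 = {1, 2, 6}  B3 = {6, 7, 8}  B4 = {0, 6, 7}  B5 = {4, 6, 8}  B6 = {1, 5, 8}  B7 = {1, 3, 8}  B8 = {0, 6, 9}
Tree: B1–B2, B1–B3, B3–B4, B3–B5, B1–B6, B1–B7, B4–B8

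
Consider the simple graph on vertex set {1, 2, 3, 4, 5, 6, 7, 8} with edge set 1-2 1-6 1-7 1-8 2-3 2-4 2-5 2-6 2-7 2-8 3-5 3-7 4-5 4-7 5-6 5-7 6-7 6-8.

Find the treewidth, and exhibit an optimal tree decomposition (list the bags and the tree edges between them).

Treewidth 3.
One such decomposition:
Bags: B1 = {2, 4, 5, 7}  B2 = {2, 5, 6, 7}  B3 = {1, 2, 6, 7}  B4 = {1, 2, 6, 8}  B5 = {2, 3, 5, 7}
Tree: B1–B2, B2–B3, B3–B4, B2–B5

Every bag has size at most 4, so the width is 4 − 1 = 3 and tw(G) ≤ 3. For the lower bound, the 4 vertices {1, 2, 6, 8} are pairwise adjacent, and any tree decomposition puts a clique entirely inside one bag — forcing width ≥ 3. Combining the bounds, tw(G) = 3.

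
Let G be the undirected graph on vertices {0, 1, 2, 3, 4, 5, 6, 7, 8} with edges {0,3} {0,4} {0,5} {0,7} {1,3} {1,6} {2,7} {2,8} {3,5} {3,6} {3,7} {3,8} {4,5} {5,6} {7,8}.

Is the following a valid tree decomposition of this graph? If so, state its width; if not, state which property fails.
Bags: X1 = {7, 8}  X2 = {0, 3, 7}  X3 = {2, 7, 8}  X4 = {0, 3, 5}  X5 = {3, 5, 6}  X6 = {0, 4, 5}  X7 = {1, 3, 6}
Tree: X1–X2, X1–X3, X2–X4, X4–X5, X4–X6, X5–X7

A tree decomposition must satisfy three properties: every vertex lies in some bag; for every edge, both endpoints lie together in some bag; and for every vertex, the bags containing it form a connected subtree. Here edge (3,8) lies in no bag, so the decomposition is invalid.

No — edge (3,8) lies in no bag.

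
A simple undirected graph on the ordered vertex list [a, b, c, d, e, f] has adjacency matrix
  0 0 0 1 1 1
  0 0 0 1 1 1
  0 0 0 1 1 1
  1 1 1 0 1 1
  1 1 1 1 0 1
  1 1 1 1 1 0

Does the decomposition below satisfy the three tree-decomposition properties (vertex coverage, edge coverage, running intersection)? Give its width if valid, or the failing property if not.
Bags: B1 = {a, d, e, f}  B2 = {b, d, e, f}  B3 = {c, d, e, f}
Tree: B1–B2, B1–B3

Vertex coverage: the bags together contain {a, b, c, d, e, f}, the full vertex set. Edge coverage: each edge of G has both endpoints in at least one bag. Running intersection: for every vertex, the bags containing it form a connected subtree. All three properties hold, so this is a valid tree decomposition of width max|bag| − 1 = 3, and hence tw(G) ≤ 3.

Yes; width 3.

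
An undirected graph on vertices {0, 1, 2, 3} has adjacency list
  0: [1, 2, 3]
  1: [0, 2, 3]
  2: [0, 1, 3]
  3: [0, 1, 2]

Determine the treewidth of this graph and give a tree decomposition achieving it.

With just one bag of size 4, the width is 4 − 1 = 3, so tw(G) ≤ 3. On the other hand G contains the 4-clique {0, 1, 2, 3}. A clique must lie in a single bag of any decomposition, so no decomposition can have width below 3. The upper and lower bounds meet at 3, so that is the treewidth.

Treewidth 3.
One optimal decomposition is:
Bags: B1 = {0, 1, 2, 3}
Tree: (single bag)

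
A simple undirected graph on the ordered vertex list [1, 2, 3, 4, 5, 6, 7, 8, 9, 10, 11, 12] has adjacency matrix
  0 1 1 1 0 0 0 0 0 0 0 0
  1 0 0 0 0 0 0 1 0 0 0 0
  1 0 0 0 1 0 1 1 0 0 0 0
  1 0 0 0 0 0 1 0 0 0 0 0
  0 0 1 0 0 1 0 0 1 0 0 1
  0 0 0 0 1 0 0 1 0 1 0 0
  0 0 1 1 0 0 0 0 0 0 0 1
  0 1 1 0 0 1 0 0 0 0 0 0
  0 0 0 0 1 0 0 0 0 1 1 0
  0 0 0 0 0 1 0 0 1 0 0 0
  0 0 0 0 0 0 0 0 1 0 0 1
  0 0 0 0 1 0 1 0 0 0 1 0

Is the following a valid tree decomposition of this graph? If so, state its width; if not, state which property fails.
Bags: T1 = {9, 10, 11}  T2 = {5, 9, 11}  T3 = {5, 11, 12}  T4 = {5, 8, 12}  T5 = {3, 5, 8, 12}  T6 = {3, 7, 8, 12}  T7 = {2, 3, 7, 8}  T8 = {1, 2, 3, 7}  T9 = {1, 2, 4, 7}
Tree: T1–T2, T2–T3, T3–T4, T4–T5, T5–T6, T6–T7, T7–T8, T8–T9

A tree decomposition must satisfy three properties: every vertex lies in some bag; for every edge, both endpoints lie together in some bag; and for every vertex, the bags containing it form a connected subtree. Here vertex 6 appears in no bag, so the decomposition is invalid.

No — vertex 6 appears in no bag.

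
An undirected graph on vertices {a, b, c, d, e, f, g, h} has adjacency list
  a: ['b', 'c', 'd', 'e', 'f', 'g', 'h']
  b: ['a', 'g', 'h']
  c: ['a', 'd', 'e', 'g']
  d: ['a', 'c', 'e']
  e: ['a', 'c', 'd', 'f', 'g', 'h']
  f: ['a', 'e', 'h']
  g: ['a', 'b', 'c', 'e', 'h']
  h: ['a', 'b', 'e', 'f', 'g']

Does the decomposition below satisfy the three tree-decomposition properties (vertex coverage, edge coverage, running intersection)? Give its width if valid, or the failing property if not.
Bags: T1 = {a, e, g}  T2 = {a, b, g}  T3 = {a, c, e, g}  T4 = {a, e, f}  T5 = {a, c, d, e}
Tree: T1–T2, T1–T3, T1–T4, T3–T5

A tree decomposition must satisfy three properties: every vertex lies in some bag; for every edge, both endpoints lie together in some bag; and for every vertex, the bags containing it form a connected subtree. Here vertex h appears in no bag, so the decomposition is invalid.

No — vertex h appears in no bag.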